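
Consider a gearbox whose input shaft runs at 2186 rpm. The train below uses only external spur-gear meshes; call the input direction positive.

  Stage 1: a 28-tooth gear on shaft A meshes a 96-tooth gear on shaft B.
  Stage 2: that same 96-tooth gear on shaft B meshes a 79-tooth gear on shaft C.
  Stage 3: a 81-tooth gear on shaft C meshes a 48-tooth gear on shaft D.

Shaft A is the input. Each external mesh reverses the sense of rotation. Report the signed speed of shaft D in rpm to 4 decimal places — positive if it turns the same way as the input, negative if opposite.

Stage 1 [28T→96T]: ω = 2186.0000×28/96 = 637.5833 rpm, dir flips to −; running = −637.5833
Stage 2 [96T→79T]: ω = 637.5833×96/79 = 774.7848 rpm, dir flips to +; running = +774.7848
Stage 3 [81T→48T]: ω = 774.7848×81/48 = 1307.4494 rpm, dir flips to −; running = −1307.4494

-1307.4494 rpm (opposite to input, |ω| = 1307.4494 rpm)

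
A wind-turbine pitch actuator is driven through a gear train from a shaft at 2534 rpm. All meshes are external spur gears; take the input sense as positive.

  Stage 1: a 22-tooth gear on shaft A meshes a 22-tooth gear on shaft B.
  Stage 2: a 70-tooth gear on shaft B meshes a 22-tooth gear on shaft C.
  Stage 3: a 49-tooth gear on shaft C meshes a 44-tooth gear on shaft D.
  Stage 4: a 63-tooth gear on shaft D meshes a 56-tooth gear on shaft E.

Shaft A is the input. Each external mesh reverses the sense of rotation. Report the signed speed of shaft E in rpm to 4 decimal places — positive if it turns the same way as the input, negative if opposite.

Stage 1 [22T→22T]: ω = 2534.0000×22/22 = 2534.0000 rpm, dir flips to −; running = −2534.0000
Stage 2 [70T→22T]: ω = 2534.0000×70/22 = 8062.7273 rpm, dir flips to +; running = +8062.7273
Stage 3 [49T→44T]: ω = 8062.7273×49/44 = 8978.9463 rpm, dir flips to −; running = −8978.9463
Stage 4 [63T→56T]: ω = 8978.9463×63/56 = 10101.3146 rpm, dir flips to +; running = +10101.3146

+10101.3146 rpm (same as input, |ω| = 10101.3146 rpm)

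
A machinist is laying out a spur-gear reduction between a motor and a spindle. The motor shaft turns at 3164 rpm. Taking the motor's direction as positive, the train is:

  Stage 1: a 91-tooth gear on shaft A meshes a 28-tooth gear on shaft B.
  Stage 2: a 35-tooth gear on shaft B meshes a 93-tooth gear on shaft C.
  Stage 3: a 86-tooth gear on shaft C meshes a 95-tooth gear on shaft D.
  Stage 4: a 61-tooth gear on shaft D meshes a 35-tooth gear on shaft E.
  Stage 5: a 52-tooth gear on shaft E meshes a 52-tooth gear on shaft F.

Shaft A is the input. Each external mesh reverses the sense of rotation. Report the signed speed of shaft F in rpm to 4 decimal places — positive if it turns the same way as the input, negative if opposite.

-6105.7859 rpm (opposite to input, |ω| = 6105.7859 rpm)

Stage 1 [91T→28T]: ω = 3164.0000×91/28 = 10283.0000 rpm, dir flips to −; running = −10283.0000
Stage 2 [35T→93T]: ω = 10283.0000×35/93 = 3869.9462 rpm, dir flips to +; running = +3869.9462
Stage 3 [86T→95T]: ω = 3869.9462×86/95 = 3503.3198 rpm, dir flips to −; running = −3503.3198
Stage 4 [61T→35T]: ω = 3503.3198×61/35 = 6105.7859 rpm, dir flips to +; running = +6105.7859
Stage 5 [52T→52T]: ω = 6105.7859×52/52 = 6105.7859 rpm, dir flips to −; running = −6105.7859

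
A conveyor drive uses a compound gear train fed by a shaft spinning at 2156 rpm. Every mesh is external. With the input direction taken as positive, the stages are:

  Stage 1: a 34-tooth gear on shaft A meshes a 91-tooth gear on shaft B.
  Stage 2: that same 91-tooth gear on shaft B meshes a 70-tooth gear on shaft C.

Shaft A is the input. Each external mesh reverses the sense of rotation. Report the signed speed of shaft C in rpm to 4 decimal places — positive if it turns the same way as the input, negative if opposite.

+1047.2000 rpm (same as input, |ω| = 1047.2000 rpm)

Stage 1 [34T→91T]: ω = 2156.0000×34/91 = 805.5385 rpm, dir flips to −; running = −805.5385
Stage 2 [91T→70T]: ω = 805.5385×91/70 = 1047.2000 rpm, dir flips to +; running = +1047.2000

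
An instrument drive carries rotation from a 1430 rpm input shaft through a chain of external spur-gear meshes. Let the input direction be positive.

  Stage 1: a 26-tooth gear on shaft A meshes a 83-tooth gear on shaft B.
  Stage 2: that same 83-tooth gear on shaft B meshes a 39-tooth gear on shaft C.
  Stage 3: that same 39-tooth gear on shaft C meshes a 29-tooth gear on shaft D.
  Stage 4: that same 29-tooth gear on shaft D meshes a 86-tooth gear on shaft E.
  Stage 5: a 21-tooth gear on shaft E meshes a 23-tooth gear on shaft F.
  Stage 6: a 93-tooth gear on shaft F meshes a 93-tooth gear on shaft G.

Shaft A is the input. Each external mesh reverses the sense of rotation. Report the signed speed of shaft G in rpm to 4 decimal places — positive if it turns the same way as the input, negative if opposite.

+394.7321 rpm (same as input, |ω| = 394.7321 rpm)

Stage 1 [26T→83T]: ω = 1430.0000×26/83 = 447.9518 rpm, dir flips to −; running = −447.9518
Stage 2 [83T→39T]: ω = 447.9518×83/39 = 953.3333 rpm, dir flips to +; running = +953.3333
Stage 3 [39T→29T]: ω = 953.3333×39/29 = 1282.0690 rpm, dir flips to −; running = −1282.0690
Stage 4 [29T→86T]: ω = 1282.0690×29/86 = 432.3256 rpm, dir flips to +; running = +432.3256
Stage 5 [21T→23T]: ω = 432.3256×21/23 = 394.7321 rpm, dir flips to −; running = −394.7321
Stage 6 [93T→93T]: ω = 394.7321×93/93 = 394.7321 rpm, dir flips to +; running = +394.7321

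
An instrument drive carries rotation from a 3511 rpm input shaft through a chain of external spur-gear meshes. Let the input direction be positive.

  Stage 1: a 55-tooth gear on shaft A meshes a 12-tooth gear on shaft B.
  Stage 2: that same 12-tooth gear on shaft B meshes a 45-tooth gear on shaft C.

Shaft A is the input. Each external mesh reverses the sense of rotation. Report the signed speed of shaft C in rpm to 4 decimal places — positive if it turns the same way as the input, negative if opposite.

+4291.2222 rpm (same as input, |ω| = 4291.2222 rpm)

Stage 1 [55T→12T]: ω = 3511.0000×55/12 = 16092.0833 rpm, dir flips to −; running = −16092.0833
Stage 2 [12T→45T]: ω = 16092.0833×12/45 = 4291.2222 rpm, dir flips to +; running = +4291.2222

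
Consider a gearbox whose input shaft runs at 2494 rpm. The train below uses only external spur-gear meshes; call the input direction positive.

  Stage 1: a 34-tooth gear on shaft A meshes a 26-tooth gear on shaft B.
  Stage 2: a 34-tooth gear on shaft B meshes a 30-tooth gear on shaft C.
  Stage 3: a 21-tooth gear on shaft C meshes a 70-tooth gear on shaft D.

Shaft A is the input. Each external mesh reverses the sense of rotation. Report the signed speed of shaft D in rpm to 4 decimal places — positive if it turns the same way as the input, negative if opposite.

Stage 1 [34T→26T]: ω = 2494.0000×34/26 = 3261.3846 rpm, dir flips to −; running = −3261.3846
Stage 2 [34T→30T]: ω = 3261.3846×34/30 = 3696.2359 rpm, dir flips to +; running = +3696.2359
Stage 3 [21T→70T]: ω = 3696.2359×21/70 = 1108.8708 rpm, dir flips to −; running = −1108.8708

-1108.8708 rpm (opposite to input, |ω| = 1108.8708 rpm)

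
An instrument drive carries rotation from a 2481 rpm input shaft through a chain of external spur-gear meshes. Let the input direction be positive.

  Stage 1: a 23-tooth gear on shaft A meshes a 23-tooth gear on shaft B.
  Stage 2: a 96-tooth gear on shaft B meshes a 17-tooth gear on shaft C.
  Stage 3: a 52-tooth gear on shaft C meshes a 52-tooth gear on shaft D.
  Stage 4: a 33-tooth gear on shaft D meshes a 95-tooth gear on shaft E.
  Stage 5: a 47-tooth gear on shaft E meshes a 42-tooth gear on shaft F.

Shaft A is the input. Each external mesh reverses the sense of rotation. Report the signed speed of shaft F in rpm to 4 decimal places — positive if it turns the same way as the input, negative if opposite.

Stage 1 [23T→23T]: ω = 2481.0000×23/23 = 2481.0000 rpm, dir flips to −; running = −2481.0000
Stage 2 [96T→17T]: ω = 2481.0000×96/17 = 14010.3529 rpm, dir flips to +; running = +14010.3529
Stage 3 [52T→52T]: ω = 14010.3529×52/52 = 14010.3529 rpm, dir flips to −; running = −14010.3529
Stage 4 [33T→95T]: ω = 14010.3529×33/95 = 4866.7542 rpm, dir flips to +; running = +4866.7542
Stage 5 [47T→42T]: ω = 4866.7542×47/42 = 5446.1297 rpm, dir flips to −; running = −5446.1297

-5446.1297 rpm (opposite to input, |ω| = 5446.1297 rpm)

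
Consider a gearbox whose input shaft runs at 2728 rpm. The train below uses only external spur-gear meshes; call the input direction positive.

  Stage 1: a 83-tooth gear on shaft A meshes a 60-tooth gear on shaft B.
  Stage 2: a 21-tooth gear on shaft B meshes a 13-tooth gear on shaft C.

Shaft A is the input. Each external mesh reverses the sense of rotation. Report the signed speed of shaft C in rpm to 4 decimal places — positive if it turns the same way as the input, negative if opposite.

+6096.0308 rpm (same as input, |ω| = 6096.0308 rpm)

Stage 1 [83T→60T]: ω = 2728.0000×83/60 = 3773.7333 rpm, dir flips to −; running = −3773.7333
Stage 2 [21T→13T]: ω = 3773.7333×21/13 = 6096.0308 rpm, dir flips to +; running = +6096.0308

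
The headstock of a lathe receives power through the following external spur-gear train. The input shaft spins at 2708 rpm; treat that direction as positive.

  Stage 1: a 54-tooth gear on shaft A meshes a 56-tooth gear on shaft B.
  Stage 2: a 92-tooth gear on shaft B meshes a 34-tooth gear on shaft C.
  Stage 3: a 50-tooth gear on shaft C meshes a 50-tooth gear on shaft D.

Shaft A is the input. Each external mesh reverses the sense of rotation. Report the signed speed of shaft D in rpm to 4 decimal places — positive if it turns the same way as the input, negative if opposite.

-7065.8319 rpm (opposite to input, |ω| = 7065.8319 rpm)

Stage 1 [54T→56T]: ω = 2708.0000×54/56 = 2611.2857 rpm, dir flips to −; running = −2611.2857
Stage 2 [92T→34T]: ω = 2611.2857×92/34 = 7065.8319 rpm, dir flips to +; running = +7065.8319
Stage 3 [50T→50T]: ω = 7065.8319×50/50 = 7065.8319 rpm, dir flips to −; running = −7065.8319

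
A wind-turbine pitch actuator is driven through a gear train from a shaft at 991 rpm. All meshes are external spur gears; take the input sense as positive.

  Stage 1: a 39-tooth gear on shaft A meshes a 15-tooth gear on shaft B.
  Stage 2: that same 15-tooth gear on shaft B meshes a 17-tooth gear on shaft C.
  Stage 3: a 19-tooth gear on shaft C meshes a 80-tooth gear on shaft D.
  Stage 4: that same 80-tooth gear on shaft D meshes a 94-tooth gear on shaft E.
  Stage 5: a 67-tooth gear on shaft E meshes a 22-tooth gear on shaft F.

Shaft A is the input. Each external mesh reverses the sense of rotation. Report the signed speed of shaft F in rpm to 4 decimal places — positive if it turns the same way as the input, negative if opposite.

-1399.4817 rpm (opposite to input, |ω| = 1399.4817 rpm)

Stage 1 [39T→15T]: ω = 991.0000×39/15 = 2576.6000 rpm, dir flips to −; running = −2576.6000
Stage 2 [15T→17T]: ω = 2576.6000×15/17 = 2273.4706 rpm, dir flips to +; running = +2273.4706
Stage 3 [19T→80T]: ω = 2273.4706×19/80 = 539.9493 rpm, dir flips to −; running = −539.9493
Stage 4 [80T→94T]: ω = 539.9493×80/94 = 459.5313 rpm, dir flips to +; running = +459.5313
Stage 5 [67T→22T]: ω = 459.5313×67/22 = 1399.4817 rpm, dir flips to −; running = −1399.4817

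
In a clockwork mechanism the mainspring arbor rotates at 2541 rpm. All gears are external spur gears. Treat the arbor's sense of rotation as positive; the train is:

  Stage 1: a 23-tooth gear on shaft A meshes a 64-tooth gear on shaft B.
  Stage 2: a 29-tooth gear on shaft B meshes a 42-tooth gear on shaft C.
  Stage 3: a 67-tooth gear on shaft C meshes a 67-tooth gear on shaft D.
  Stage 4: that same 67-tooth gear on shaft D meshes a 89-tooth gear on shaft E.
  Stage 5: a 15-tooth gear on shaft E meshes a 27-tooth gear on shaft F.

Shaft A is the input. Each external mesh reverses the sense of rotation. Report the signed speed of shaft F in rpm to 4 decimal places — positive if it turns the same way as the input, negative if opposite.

Stage 1 [23T→64T]: ω = 2541.0000×23/64 = 913.1719 rpm, dir flips to −; running = −913.1719
Stage 2 [29T→42T]: ω = 913.1719×29/42 = 630.5234 rpm, dir flips to +; running = +630.5234
Stage 3 [67T→67T]: ω = 630.5234×67/67 = 630.5234 rpm, dir flips to −; running = −630.5234
Stage 4 [67T→89T]: ω = 630.5234×67/89 = 474.6637 rpm, dir flips to +; running = +474.6637
Stage 5 [15T→27T]: ω = 474.6637×15/27 = 263.7021 rpm, dir flips to −; running = −263.7021

-263.7021 rpm (opposite to input, |ω| = 263.7021 rpm)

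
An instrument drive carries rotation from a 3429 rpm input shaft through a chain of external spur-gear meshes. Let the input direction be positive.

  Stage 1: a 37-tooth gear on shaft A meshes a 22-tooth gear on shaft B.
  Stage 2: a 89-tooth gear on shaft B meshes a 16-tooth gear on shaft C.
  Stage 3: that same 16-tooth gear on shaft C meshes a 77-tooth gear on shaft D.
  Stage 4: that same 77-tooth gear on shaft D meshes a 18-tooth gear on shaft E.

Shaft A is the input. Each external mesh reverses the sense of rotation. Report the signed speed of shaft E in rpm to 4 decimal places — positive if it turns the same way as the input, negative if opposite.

Stage 1 [37T→22T]: ω = 3429.0000×37/22 = 5766.9545 rpm, dir flips to −; running = −5766.9545
Stage 2 [89T→16T]: ω = 5766.9545×89/16 = 32078.6847 rpm, dir flips to +; running = +32078.6847
Stage 3 [16T→77T]: ω = 32078.6847×16/77 = 6665.7007 rpm, dir flips to −; running = −6665.7007
Stage 4 [77T→18T]: ω = 6665.7007×77/18 = 28514.3864 rpm, dir flips to +; running = +28514.3864

+28514.3864 rpm (same as input, |ω| = 28514.3864 rpm)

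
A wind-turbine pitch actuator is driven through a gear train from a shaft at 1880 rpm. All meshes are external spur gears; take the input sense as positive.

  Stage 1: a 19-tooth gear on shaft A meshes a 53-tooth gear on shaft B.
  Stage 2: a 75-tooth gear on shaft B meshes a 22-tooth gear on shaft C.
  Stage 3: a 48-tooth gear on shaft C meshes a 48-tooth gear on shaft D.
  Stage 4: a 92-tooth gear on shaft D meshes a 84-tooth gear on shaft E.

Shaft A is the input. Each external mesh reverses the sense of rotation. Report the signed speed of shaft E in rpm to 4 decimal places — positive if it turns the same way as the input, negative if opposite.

+2516.4175 rpm (same as input, |ω| = 2516.4175 rpm)

Stage 1 [19T→53T]: ω = 1880.0000×19/53 = 673.9623 rpm, dir flips to −; running = −673.9623
Stage 2 [75T→22T]: ω = 673.9623×75/22 = 2297.5986 rpm, dir flips to +; running = +2297.5986
Stage 3 [48T→48T]: ω = 2297.5986×48/48 = 2297.5986 rpm, dir flips to −; running = −2297.5986
Stage 4 [92T→84T]: ω = 2297.5986×92/84 = 2516.4175 rpm, dir flips to +; running = +2516.4175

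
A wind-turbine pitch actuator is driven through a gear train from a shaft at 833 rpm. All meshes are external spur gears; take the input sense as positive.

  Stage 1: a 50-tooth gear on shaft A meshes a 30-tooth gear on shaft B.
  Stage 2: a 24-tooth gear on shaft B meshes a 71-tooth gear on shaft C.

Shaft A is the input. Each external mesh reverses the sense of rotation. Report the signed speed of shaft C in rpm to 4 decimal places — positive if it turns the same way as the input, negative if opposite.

+469.2958 rpm (same as input, |ω| = 469.2958 rpm)

Stage 1 [50T→30T]: ω = 833.0000×50/30 = 1388.3333 rpm, dir flips to −; running = −1388.3333
Stage 2 [24T→71T]: ω = 1388.3333×24/71 = 469.2958 rpm, dir flips to +; running = +469.2958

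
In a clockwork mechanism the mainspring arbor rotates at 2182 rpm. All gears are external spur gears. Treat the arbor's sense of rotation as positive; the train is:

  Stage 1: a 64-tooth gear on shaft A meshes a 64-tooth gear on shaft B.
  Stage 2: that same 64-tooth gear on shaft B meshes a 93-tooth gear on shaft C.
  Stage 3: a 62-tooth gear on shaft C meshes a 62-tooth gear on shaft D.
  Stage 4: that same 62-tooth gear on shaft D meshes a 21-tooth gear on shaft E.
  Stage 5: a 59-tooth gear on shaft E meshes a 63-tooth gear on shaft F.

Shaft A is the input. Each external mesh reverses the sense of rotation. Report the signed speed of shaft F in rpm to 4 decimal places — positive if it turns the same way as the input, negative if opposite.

-4151.7924 rpm (opposite to input, |ω| = 4151.7924 rpm)

Stage 1 [64T→64T]: ω = 2182.0000×64/64 = 2182.0000 rpm, dir flips to −; running = −2182.0000
Stage 2 [64T→93T]: ω = 2182.0000×64/93 = 1501.5914 rpm, dir flips to +; running = +1501.5914
Stage 3 [62T→62T]: ω = 1501.5914×62/62 = 1501.5914 rpm, dir flips to −; running = −1501.5914
Stage 4 [62T→21T]: ω = 1501.5914×62/21 = 4433.2698 rpm, dir flips to +; running = +4433.2698
Stage 5 [59T→63T]: ω = 4433.2698×59/63 = 4151.7924 rpm, dir flips to −; running = −4151.7924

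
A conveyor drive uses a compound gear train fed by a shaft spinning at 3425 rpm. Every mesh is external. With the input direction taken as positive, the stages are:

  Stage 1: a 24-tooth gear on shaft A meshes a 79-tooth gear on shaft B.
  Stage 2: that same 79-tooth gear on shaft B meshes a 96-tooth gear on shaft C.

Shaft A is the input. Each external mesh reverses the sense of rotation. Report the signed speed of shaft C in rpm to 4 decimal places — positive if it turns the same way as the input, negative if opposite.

Stage 1 [24T→79T]: ω = 3425.0000×24/79 = 1040.5063 rpm, dir flips to −; running = −1040.5063
Stage 2 [79T→96T]: ω = 1040.5063×79/96 = 856.2500 rpm, dir flips to +; running = +856.2500

+856.2500 rpm (same as input, |ω| = 856.2500 rpm)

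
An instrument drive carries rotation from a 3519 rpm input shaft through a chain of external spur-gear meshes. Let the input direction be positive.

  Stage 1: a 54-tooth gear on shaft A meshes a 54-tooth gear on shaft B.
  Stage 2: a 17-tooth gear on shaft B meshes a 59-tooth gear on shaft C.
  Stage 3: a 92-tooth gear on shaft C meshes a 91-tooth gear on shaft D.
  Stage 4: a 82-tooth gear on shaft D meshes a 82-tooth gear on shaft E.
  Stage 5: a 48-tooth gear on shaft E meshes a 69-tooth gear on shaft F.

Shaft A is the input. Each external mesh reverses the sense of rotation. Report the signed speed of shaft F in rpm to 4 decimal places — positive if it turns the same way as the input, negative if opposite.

-713.1071 rpm (opposite to input, |ω| = 713.1071 rpm)

Stage 1 [54T→54T]: ω = 3519.0000×54/54 = 3519.0000 rpm, dir flips to −; running = −3519.0000
Stage 2 [17T→59T]: ω = 3519.0000×17/59 = 1013.9492 rpm, dir flips to +; running = +1013.9492
Stage 3 [92T→91T]: ω = 1013.9492×92/91 = 1025.0915 rpm, dir flips to −; running = −1025.0915
Stage 4 [82T→82T]: ω = 1025.0915×82/82 = 1025.0915 rpm, dir flips to +; running = +1025.0915
Stage 5 [48T→69T]: ω = 1025.0915×48/69 = 713.1071 rpm, dir flips to −; running = −713.1071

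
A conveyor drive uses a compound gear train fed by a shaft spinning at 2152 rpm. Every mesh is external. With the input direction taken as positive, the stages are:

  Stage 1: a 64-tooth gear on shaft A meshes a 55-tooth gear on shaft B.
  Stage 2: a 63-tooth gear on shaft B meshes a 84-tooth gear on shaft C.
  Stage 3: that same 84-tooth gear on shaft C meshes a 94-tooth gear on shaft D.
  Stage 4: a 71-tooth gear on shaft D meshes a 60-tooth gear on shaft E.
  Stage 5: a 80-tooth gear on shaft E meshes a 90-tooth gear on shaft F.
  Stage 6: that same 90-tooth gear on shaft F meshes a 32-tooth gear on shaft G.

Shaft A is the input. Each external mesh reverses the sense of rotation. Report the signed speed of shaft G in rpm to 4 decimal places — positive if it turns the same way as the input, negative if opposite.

+4965.0012 rpm (same as input, |ω| = 4965.0012 rpm)

Stage 1 [64T→55T]: ω = 2152.0000×64/55 = 2504.1455 rpm, dir flips to −; running = −2504.1455
Stage 2 [63T→84T]: ω = 2504.1455×63/84 = 1878.1091 rpm, dir flips to +; running = +1878.1091
Stage 3 [84T→94T]: ω = 1878.1091×84/94 = 1678.3103 rpm, dir flips to −; running = −1678.3103
Stage 4 [71T→60T]: ω = 1678.3103×71/60 = 1986.0005 rpm, dir flips to +; running = +1986.0005
Stage 5 [80T→90T]: ω = 1986.0005×80/90 = 1765.3337 rpm, dir flips to −; running = −1765.3337
Stage 6 [90T→32T]: ω = 1765.3337×90/32 = 4965.0012 rpm, dir flips to +; running = +4965.0012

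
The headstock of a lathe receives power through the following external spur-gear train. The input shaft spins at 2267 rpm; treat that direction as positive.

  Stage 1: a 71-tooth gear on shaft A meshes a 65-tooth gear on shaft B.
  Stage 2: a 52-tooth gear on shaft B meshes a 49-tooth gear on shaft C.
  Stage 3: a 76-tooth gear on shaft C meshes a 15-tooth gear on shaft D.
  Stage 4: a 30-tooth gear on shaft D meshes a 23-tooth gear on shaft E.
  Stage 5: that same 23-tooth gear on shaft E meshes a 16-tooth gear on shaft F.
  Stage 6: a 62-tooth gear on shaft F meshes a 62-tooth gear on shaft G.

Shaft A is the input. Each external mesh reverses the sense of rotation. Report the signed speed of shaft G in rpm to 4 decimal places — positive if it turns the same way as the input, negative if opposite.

+24964.7592 rpm (same as input, |ω| = 24964.7592 rpm)

Stage 1 [71T→65T]: ω = 2267.0000×71/65 = 2476.2615 rpm, dir flips to −; running = −2476.2615
Stage 2 [52T→49T]: ω = 2476.2615×52/49 = 2627.8694 rpm, dir flips to +; running = +2627.8694
Stage 3 [76T→15T]: ω = 2627.8694×76/15 = 13314.5382 rpm, dir flips to −; running = −13314.5382
Stage 4 [30T→23T]: ω = 13314.5382×30/23 = 17366.7890 rpm, dir flips to +; running = +17366.7890
Stage 5 [23T→16T]: ω = 17366.7890×23/16 = 24964.7592 rpm, dir flips to −; running = −24964.7592
Stage 6 [62T→62T]: ω = 24964.7592×62/62 = 24964.7592 rpm, dir flips to +; running = +24964.7592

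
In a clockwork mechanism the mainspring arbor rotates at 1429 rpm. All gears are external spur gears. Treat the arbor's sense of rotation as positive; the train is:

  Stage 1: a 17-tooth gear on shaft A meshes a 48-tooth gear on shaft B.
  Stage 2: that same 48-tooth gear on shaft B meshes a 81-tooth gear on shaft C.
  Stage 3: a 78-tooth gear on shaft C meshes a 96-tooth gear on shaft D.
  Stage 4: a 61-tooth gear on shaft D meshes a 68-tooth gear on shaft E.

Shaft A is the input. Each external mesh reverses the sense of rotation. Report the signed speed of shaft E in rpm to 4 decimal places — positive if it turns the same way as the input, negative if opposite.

+218.5951 rpm (same as input, |ω| = 218.5951 rpm)

Stage 1 [17T→48T]: ω = 1429.0000×17/48 = 506.1042 rpm, dir flips to −; running = −506.1042
Stage 2 [48T→81T]: ω = 506.1042×48/81 = 299.9136 rpm, dir flips to +; running = +299.9136
Stage 3 [78T→96T]: ω = 299.9136×78/96 = 243.6798 rpm, dir flips to −; running = −243.6798
Stage 4 [61T→68T]: ω = 243.6798×61/68 = 218.5951 rpm, dir flips to +; running = +218.5951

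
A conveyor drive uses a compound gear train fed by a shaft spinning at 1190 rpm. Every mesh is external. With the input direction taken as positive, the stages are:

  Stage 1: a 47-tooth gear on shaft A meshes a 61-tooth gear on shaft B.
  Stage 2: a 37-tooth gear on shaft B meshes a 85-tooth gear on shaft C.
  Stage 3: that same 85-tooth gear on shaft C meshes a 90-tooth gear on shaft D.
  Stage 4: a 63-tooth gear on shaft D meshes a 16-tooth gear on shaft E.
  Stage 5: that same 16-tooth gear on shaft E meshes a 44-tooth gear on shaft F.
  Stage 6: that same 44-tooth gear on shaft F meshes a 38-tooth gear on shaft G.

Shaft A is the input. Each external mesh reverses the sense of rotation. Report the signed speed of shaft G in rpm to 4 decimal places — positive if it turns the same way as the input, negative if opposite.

+624.9297 rpm (same as input, |ω| = 624.9297 rpm)

Stage 1 [47T→61T]: ω = 1190.0000×47/61 = 916.8852 rpm, dir flips to −; running = −916.8852
Stage 2 [37T→85T]: ω = 916.8852×37/85 = 399.1148 rpm, dir flips to +; running = +399.1148
Stage 3 [85T→90T]: ω = 399.1148×85/90 = 376.9417 rpm, dir flips to −; running = −376.9417
Stage 4 [63T→16T]: ω = 376.9417×63/16 = 1484.2080 rpm, dir flips to +; running = +1484.2080
Stage 5 [16T→44T]: ω = 1484.2080×16/44 = 539.7120 rpm, dir flips to −; running = −539.7120
Stage 6 [44T→38T]: ω = 539.7120×44/38 = 624.9297 rpm, dir flips to +; running = +624.9297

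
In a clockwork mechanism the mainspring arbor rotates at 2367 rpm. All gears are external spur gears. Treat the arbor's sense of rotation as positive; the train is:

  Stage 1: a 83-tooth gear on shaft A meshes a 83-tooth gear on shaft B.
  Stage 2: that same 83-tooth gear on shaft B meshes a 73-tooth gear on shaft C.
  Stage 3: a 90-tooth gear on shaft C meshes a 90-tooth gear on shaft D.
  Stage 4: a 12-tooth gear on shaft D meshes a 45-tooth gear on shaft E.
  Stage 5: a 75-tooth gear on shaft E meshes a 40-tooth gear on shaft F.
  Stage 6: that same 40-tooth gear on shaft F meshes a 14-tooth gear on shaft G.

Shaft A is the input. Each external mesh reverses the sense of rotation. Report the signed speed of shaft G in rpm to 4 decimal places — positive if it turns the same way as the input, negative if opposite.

Stage 1 [83T→83T]: ω = 2367.0000×83/83 = 2367.0000 rpm, dir flips to −; running = −2367.0000
Stage 2 [83T→73T]: ω = 2367.0000×83/73 = 2691.2466 rpm, dir flips to +; running = +2691.2466
Stage 3 [90T→90T]: ω = 2691.2466×90/90 = 2691.2466 rpm, dir flips to −; running = −2691.2466
Stage 4 [12T→45T]: ω = 2691.2466×12/45 = 717.6658 rpm, dir flips to +; running = +717.6658
Stage 5 [75T→40T]: ω = 717.6658×75/40 = 1345.6233 rpm, dir flips to −; running = −1345.6233
Stage 6 [40T→14T]: ω = 1345.6233×40/14 = 3844.6380 rpm, dir flips to +; running = +3844.6380

+3844.6380 rpm (same as input, |ω| = 3844.6380 rpm)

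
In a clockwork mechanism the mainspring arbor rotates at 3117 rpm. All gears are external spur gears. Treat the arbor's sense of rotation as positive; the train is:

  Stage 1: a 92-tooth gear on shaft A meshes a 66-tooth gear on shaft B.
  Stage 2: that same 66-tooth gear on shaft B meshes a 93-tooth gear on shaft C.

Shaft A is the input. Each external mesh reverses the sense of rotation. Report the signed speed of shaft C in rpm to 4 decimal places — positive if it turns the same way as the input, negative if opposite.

Stage 1 [92T→66T]: ω = 3117.0000×92/66 = 4344.9091 rpm, dir flips to −; running = −4344.9091
Stage 2 [66T→93T]: ω = 4344.9091×66/93 = 3083.4839 rpm, dir flips to +; running = +3083.4839

+3083.4839 rpm (same as input, |ω| = 3083.4839 rpm)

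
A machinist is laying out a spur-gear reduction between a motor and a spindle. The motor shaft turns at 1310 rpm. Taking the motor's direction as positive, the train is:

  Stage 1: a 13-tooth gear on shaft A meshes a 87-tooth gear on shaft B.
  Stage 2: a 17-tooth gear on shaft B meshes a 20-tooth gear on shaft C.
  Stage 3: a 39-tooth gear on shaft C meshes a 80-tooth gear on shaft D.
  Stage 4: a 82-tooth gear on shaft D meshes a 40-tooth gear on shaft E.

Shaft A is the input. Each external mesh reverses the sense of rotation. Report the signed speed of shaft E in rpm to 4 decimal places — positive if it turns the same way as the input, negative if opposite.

Stage 1 [13T→87T]: ω = 1310.0000×13/87 = 195.7471 rpm, dir flips to −; running = −195.7471
Stage 2 [17T→20T]: ω = 195.7471×17/20 = 166.3851 rpm, dir flips to +; running = +166.3851
Stage 3 [39T→80T]: ω = 166.3851×39/80 = 81.1127 rpm, dir flips to −; running = −81.1127
Stage 4 [82T→40T]: ω = 81.1127×82/40 = 166.2811 rpm, dir flips to +; running = +166.2811

+166.2811 rpm (same as input, |ω| = 166.2811 rpm)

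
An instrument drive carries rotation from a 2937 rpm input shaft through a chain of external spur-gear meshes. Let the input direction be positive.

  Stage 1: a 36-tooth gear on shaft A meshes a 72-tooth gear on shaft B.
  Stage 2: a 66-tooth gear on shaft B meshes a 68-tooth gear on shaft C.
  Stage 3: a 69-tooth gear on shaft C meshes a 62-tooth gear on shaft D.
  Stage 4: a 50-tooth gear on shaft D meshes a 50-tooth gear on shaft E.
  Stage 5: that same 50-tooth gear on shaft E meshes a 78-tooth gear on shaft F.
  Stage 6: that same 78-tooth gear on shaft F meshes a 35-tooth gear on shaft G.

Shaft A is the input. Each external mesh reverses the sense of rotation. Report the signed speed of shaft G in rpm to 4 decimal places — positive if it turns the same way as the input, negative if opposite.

+2266.0440 rpm (same as input, |ω| = 2266.0440 rpm)

Stage 1 [36T→72T]: ω = 2937.0000×36/72 = 1468.5000 rpm, dir flips to −; running = −1468.5000
Stage 2 [66T→68T]: ω = 1468.5000×66/68 = 1425.3088 rpm, dir flips to +; running = +1425.3088
Stage 3 [69T→62T]: ω = 1425.3088×69/62 = 1586.2308 rpm, dir flips to −; running = −1586.2308
Stage 4 [50T→50T]: ω = 1586.2308×50/50 = 1586.2308 rpm, dir flips to +; running = +1586.2308
Stage 5 [50T→78T]: ω = 1586.2308×50/78 = 1016.8146 rpm, dir flips to −; running = −1016.8146
Stage 6 [78T→35T]: ω = 1016.8146×78/35 = 2266.0440 rpm, dir flips to +; running = +2266.0440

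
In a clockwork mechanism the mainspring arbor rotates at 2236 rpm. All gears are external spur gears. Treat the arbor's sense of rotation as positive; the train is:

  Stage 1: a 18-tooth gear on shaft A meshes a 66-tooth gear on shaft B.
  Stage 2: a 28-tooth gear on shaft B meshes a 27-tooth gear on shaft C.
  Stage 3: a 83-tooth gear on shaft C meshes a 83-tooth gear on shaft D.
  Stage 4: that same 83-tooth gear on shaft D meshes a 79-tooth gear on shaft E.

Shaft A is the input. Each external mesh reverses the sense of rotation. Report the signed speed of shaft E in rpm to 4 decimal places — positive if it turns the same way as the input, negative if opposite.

+664.4245 rpm (same as input, |ω| = 664.4245 rpm)

Stage 1 [18T→66T]: ω = 2236.0000×18/66 = 609.8182 rpm, dir flips to −; running = −609.8182
Stage 2 [28T→27T]: ω = 609.8182×28/27 = 632.4040 rpm, dir flips to +; running = +632.4040
Stage 3 [83T→83T]: ω = 632.4040×83/83 = 632.4040 rpm, dir flips to −; running = −632.4040
Stage 4 [83T→79T]: ω = 632.4040×83/79 = 664.4245 rpm, dir flips to +; running = +664.4245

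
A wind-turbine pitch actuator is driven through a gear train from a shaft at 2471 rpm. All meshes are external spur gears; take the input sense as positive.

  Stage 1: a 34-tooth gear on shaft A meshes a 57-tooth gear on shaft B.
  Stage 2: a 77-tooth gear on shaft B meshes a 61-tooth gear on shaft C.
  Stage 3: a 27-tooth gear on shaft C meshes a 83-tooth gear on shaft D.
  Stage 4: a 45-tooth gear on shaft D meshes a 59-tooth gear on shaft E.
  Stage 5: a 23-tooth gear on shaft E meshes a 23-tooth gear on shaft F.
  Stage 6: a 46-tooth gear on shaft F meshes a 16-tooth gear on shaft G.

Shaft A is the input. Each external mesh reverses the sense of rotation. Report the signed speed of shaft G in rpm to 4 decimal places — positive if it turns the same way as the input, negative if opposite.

Stage 1 [34T→57T]: ω = 2471.0000×34/57 = 1473.9298 rpm, dir flips to −; running = −1473.9298
Stage 2 [77T→61T]: ω = 1473.9298×77/61 = 1860.5344 rpm, dir flips to +; running = +1860.5344
Stage 3 [27T→83T]: ω = 1860.5344×27/83 = 605.2341 rpm, dir flips to −; running = −605.2341
Stage 4 [45T→59T]: ω = 605.2341×45/59 = 461.6192 rpm, dir flips to +; running = +461.6192
Stage 5 [23T→23T]: ω = 461.6192×23/23 = 461.6192 rpm, dir flips to −; running = −461.6192
Stage 6 [46T→16T]: ω = 461.6192×46/16 = 1327.1552 rpm, dir flips to +; running = +1327.1552

+1327.1552 rpm (same as input, |ω| = 1327.1552 rpm)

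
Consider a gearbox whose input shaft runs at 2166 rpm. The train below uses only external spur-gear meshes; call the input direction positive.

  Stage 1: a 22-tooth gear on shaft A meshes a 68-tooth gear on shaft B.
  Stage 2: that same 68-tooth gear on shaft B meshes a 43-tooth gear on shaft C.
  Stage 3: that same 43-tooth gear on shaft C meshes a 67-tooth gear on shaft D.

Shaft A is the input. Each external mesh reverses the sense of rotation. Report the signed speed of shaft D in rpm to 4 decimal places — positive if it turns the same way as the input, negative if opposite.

Stage 1 [22T→68T]: ω = 2166.0000×22/68 = 700.7647 rpm, dir flips to −; running = −700.7647
Stage 2 [68T→43T]: ω = 700.7647×68/43 = 1108.1860 rpm, dir flips to +; running = +1108.1860
Stage 3 [43T→67T]: ω = 1108.1860×43/67 = 711.2239 rpm, dir flips to −; running = −711.2239

-711.2239 rpm (opposite to input, |ω| = 711.2239 rpm)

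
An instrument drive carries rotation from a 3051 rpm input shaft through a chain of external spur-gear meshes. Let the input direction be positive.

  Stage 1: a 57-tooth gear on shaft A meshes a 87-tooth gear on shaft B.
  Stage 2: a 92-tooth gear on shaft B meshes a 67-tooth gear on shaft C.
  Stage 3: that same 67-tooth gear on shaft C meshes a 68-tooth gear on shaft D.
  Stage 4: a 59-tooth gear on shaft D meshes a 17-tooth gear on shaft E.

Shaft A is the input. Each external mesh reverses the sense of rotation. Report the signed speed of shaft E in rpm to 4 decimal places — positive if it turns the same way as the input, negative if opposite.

Stage 1 [57T→87T]: ω = 3051.0000×57/87 = 1998.9310 rpm, dir flips to −; running = −1998.9310
Stage 2 [92T→67T]: ω = 1998.9310×92/67 = 2744.8008 rpm, dir flips to +; running = +2744.8008
Stage 3 [67T→68T]: ω = 2744.8008×67/68 = 2704.4361 rpm, dir flips to −; running = −2704.4361
Stage 4 [59T→17T]: ω = 2704.4361×59/17 = 9385.9841 rpm, dir flips to +; running = +9385.9841

+9385.9841 rpm (same as input, |ω| = 9385.9841 rpm)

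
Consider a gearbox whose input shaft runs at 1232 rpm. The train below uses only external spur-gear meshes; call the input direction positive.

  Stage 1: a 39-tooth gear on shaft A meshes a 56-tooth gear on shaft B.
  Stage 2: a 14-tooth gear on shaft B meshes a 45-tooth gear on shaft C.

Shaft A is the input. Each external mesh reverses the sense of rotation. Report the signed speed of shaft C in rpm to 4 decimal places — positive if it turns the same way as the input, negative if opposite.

Stage 1 [39T→56T]: ω = 1232.0000×39/56 = 858.0000 rpm, dir flips to −; running = −858.0000
Stage 2 [14T→45T]: ω = 858.0000×14/45 = 266.9333 rpm, dir flips to +; running = +266.9333

+266.9333 rpm (same as input, |ω| = 266.9333 rpm)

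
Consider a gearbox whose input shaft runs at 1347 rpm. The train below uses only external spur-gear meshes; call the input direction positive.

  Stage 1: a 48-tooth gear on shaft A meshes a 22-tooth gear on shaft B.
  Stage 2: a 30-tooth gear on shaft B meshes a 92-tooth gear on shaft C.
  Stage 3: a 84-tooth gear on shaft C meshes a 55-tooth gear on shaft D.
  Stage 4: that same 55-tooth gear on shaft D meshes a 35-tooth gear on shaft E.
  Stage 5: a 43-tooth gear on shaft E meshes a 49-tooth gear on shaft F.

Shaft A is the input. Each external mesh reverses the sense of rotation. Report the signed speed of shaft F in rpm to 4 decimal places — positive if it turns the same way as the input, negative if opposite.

-2018.3812 rpm (opposite to input, |ω| = 2018.3812 rpm)

Stage 1 [48T→22T]: ω = 1347.0000×48/22 = 2938.9091 rpm, dir flips to −; running = −2938.9091
Stage 2 [30T→92T]: ω = 2938.9091×30/92 = 958.3399 rpm, dir flips to +; running = +958.3399
Stage 3 [84T→55T]: ω = 958.3399×84/55 = 1463.6464 rpm, dir flips to −; running = −1463.6464
Stage 4 [55T→35T]: ω = 1463.6464×55/35 = 2300.0158 rpm, dir flips to +; running = +2300.0158
Stage 5 [43T→49T]: ω = 2300.0158×43/49 = 2018.3812 rpm, dir flips to −; running = −2018.3812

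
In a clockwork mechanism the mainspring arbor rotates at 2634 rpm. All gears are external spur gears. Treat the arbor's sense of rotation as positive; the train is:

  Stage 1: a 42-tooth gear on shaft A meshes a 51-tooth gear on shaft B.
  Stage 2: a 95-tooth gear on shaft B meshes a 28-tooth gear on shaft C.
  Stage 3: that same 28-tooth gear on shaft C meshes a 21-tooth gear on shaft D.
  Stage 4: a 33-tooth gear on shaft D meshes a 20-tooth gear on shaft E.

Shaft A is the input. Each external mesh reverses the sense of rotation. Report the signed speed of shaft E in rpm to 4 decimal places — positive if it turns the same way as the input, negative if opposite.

+16191.3529 rpm (same as input, |ω| = 16191.3529 rpm)

Stage 1 [42T→51T]: ω = 2634.0000×42/51 = 2169.1765 rpm, dir flips to −; running = −2169.1765
Stage 2 [95T→28T]: ω = 2169.1765×95/28 = 7359.7059 rpm, dir flips to +; running = +7359.7059
Stage 3 [28T→21T]: ω = 7359.7059×28/21 = 9812.9412 rpm, dir flips to −; running = −9812.9412
Stage 4 [33T→20T]: ω = 9812.9412×33/20 = 16191.3529 rpm, dir flips to +; running = +16191.3529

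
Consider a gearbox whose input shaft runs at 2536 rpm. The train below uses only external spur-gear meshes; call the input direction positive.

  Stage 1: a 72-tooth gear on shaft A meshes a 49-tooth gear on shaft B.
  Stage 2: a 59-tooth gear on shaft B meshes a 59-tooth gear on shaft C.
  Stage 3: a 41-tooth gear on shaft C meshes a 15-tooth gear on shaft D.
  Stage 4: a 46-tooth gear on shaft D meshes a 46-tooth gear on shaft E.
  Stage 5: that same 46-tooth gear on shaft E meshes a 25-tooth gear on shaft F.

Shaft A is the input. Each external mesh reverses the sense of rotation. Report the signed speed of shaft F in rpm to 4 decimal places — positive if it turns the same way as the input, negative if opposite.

Stage 1 [72T→49T]: ω = 2536.0000×72/49 = 3726.3673 rpm, dir flips to −; running = −3726.3673
Stage 2 [59T→59T]: ω = 3726.3673×59/59 = 3726.3673 rpm, dir flips to +; running = +3726.3673
Stage 3 [41T→15T]: ω = 3726.3673×41/15 = 10185.4041 rpm, dir flips to −; running = −10185.4041
Stage 4 [46T→46T]: ω = 10185.4041×46/46 = 10185.4041 rpm, dir flips to +; running = +10185.4041
Stage 5 [46T→25T]: ω = 10185.4041×46/25 = 18741.1435 rpm, dir flips to −; running = −18741.1435

-18741.1435 rpm (opposite to input, |ω| = 18741.1435 rpm)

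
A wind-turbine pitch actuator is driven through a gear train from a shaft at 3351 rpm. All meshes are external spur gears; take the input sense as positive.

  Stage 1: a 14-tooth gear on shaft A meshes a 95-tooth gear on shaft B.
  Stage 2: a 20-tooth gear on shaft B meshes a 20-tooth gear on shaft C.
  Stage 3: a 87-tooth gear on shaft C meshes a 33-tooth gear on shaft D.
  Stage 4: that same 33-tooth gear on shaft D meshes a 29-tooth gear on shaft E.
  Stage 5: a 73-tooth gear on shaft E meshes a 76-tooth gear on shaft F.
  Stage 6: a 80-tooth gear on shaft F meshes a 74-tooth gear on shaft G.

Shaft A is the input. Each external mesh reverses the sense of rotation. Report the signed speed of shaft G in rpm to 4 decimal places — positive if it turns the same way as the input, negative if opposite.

Stage 1 [14T→95T]: ω = 3351.0000×14/95 = 493.8316 rpm, dir flips to −; running = −493.8316
Stage 2 [20T→20T]: ω = 493.8316×20/20 = 493.8316 rpm, dir flips to +; running = +493.8316
Stage 3 [87T→33T]: ω = 493.8316×87/33 = 1301.9196 rpm, dir flips to −; running = −1301.9196
Stage 4 [33T→29T]: ω = 1301.9196×33/29 = 1481.4947 rpm, dir flips to +; running = +1481.4947
Stage 5 [73T→76T]: ω = 1481.4947×73/76 = 1423.0147 rpm, dir flips to −; running = −1423.0147
Stage 6 [80T→74T]: ω = 1423.0147×80/74 = 1538.3943 rpm, dir flips to +; running = +1538.3943

+1538.3943 rpm (same as input, |ω| = 1538.3943 rpm)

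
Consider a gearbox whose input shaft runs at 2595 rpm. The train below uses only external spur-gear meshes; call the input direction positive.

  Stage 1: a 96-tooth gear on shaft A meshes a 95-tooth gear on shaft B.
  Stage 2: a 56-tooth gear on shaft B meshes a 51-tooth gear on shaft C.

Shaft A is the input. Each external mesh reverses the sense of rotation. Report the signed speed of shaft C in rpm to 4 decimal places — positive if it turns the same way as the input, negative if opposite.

Stage 1 [96T→95T]: ω = 2595.0000×96/95 = 2622.3158 rpm, dir flips to −; running = −2622.3158
Stage 2 [56T→51T]: ω = 2622.3158×56/51 = 2879.4056 rpm, dir flips to +; running = +2879.4056

+2879.4056 rpm (same as input, |ω| = 2879.4056 rpm)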